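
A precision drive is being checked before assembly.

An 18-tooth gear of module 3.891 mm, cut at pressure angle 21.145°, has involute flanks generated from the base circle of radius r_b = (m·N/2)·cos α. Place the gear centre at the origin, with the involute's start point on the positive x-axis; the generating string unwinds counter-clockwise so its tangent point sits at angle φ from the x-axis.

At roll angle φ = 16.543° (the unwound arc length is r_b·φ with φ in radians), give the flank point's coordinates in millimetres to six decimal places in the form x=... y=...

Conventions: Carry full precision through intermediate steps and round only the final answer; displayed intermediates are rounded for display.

class = single-mesh tooth geometry [base-circle involute, m = 3.891, 18T]
pitch radius r_p = m·N/2 = 3.891·18/2 = 35.019000
base radius r_b = r_p·cos α = 35.019000·cos 21.145° = 32.661188
roll angle φ = 16.543° = 0.28872982 rad
x = r_b·(cos φ + φ·sin φ) = 33.994345
y = r_b·(sin φ − φ·cos φ) = 0.259873

x=33.994345 y=0.259873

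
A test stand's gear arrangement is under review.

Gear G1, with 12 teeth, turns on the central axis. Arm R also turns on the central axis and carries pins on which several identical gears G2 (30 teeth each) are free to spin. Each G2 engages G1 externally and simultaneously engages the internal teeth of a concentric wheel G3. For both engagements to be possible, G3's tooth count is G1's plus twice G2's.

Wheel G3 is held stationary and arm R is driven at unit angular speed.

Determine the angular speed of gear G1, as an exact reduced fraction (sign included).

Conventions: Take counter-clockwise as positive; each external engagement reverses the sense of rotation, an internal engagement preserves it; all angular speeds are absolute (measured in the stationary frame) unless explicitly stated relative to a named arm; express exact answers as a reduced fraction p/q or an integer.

class = planetary set [G3 = 12+2·30 = 72; Willis about the carrier]
ring teeth: 12 + 2·30 = 72
12(ω_sun−ω_arm) = −72(ω_ring−ω_arm),  ω_ring = 0, ω_arm = 1
ω_sun = 1 − (72/12)(0−1) = 7
exact speed ratio = 7

7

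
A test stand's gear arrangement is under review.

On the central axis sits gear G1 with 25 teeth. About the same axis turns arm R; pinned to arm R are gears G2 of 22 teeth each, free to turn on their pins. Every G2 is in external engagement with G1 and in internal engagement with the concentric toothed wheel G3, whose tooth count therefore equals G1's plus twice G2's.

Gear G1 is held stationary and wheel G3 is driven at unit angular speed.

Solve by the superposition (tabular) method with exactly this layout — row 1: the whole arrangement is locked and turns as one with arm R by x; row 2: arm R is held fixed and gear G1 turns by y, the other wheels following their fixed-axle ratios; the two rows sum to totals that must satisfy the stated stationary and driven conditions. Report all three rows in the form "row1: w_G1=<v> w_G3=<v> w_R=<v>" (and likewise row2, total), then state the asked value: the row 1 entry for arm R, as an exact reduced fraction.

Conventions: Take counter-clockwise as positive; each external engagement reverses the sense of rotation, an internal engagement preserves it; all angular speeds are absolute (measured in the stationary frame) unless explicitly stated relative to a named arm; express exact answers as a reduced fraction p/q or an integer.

row1: w_G1=69/94 w_G3=69/94 w_R=69/94
row2: w_G1=-69/94 w_G3=25/94 w_R=0
total: w_G1=0 w_G3=1 w_R=69/94
asked value: 69/94

class = planetary set [G3 = 25+2·22 = 69; Willis about the carrier]
row 1 — lock + rotate with arm: ω_sun = ω_ring = ω_arm = x
superposition row 2 [arm held]: sun y, ring −(25/69)·y, arm 0
boundary: total ω_sun = x + y = 0 and total ω_ring = x − (25/69)·y = 1  ⇒  y = -69/94, x = 69/94
row 2 ring = −(25/69)·(-69/94) = 25/94
totals (row 1 + row 2): sun 69/94 + (-69/94) = 0, ring 69/94 + 25/94 = 1, arm 69/94 + 0 = 69/94
asked cell (row1, arm) = 69/94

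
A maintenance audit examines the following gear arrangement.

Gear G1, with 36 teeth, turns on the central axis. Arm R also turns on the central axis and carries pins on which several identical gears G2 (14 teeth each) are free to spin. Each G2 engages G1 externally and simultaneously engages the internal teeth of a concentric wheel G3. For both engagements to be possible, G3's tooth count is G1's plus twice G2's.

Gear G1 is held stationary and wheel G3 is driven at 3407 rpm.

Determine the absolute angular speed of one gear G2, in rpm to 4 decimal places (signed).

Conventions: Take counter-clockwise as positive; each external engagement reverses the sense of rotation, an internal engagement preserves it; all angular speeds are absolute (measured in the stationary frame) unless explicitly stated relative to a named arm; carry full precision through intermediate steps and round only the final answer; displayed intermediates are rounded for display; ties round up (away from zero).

topology: planetary set — G1 36T / G2 14T / G3 64T, arm = carrier (Willis)
normalise by the input: solve with ω_ring = 1, then scale by 3407 rpm
ring teeth: 36 + 2·14 = 64
36(ω_sun−ω_arm) = −64(ω_ring−ω_arm),  ω_sun = 0, ω_ring = 1
36(0−ω_arm) = −64(1−ω_arm)  ⇒  100·ω_arm = 64  ⇒  ω_arm = 16/25
sun–planet mesh: 36·(0−16/25) = −14·(ω_p−ω_arm)  ⇒  ω_p−ω_arm = 288/175
ω_p = 16/25 + 288/175 = 16/7
scale: ω_p = 16/7 × 3407 rpm = +7787.4286 rpm

+7787.4286 rpm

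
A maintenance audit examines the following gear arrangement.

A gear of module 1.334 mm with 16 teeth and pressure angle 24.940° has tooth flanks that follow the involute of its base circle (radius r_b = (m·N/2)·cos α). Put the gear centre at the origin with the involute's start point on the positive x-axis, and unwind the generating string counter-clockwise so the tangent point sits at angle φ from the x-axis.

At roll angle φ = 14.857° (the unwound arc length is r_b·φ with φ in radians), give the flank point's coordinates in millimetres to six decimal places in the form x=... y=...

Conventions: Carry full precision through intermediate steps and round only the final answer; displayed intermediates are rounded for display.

x=9.996713 y=0.055862

recognized (one wheel, involute flank): single-mesh tooth geometry, m = 1.334, N = 16
pitch radius r_p = m·N/2 = 1.334·16/2 = 10.672000
base radius r_b = r_p·cos α = 10.672000·cos 24.940° = 9.676834
roll angle φ = 14.857° = 0.25930357 rad
x = r_b·(cos φ + φ·sin φ) = 9.996713
y = r_b·(sin φ − φ·cos φ) = 0.055862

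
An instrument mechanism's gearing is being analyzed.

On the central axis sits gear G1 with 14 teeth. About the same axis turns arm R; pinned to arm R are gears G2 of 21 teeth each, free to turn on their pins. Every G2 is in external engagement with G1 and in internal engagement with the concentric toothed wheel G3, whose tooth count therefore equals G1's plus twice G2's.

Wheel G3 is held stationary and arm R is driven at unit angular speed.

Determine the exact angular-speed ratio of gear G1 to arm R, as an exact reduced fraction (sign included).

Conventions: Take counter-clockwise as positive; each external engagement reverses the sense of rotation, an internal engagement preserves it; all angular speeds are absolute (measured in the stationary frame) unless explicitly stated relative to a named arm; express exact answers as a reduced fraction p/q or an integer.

5

planetary set (14T centre, 21T on arm, 56T internal) — Willis relation
ring teeth: 14 + 2·21 = 56
14(ω_sun−ω_arm) = −56(ω_ring−ω_arm),  ω_ring = 0, ω_arm = 1
ω_sun = 1 − (56/14)(0−1) = 5
ω_out/ω_in = 5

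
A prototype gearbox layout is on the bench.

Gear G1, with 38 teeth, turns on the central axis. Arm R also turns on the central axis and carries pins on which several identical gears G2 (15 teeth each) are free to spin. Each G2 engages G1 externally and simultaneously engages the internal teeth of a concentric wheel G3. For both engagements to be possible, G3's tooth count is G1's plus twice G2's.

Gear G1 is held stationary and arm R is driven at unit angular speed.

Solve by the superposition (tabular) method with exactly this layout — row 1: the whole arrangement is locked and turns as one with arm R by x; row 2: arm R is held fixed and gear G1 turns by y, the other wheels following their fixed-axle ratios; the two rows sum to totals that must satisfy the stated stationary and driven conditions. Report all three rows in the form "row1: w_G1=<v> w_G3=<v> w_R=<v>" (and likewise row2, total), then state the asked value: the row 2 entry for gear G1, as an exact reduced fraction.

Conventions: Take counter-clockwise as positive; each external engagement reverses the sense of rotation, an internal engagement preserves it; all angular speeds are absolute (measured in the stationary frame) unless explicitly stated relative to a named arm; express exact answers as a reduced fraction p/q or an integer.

planetary set (38T centre, 15T on arm, 68T internal) — Willis relation
row 1 (train locked, turned with arm): all members turn x
row 2 — arm fixed, fixed-axis ratios: sun y, ring −(38/68)·y, arm 0
boundary: total ω_sun = x + y = 0 and total ω_arm = x = 1  ⇒  y = -1, x = 1
row 2 ring = −(38/68)·(-1) = 19/34
totals (row 1 + row 2): sun 1 + (-1) = 0, ring 1 + 19/34 = 53/34, arm 1 + 0 = 1
asked cell (row2, sun) = -1

row1: w_G1=1 w_G3=1 w_R=1
row2: w_G1=-1 w_G3=19/34 w_R=0
total: w_G1=0 w_G3=53/34 w_R=1
asked value: -1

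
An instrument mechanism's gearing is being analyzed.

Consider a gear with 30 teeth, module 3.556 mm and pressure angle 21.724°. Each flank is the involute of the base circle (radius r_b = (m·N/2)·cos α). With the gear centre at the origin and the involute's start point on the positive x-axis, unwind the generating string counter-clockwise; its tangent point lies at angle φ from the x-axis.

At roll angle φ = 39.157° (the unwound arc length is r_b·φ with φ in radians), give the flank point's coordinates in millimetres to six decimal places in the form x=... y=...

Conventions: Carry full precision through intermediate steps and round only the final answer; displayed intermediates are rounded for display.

class = single-mesh tooth geometry [base-circle involute, m = 3.556, 30T]
pitch radius r_p = m·N/2 = 3.556·30/2 = 53.340000
base radius r_b = r_p·cos α = 53.340000·cos 21.724° = 49.551666
roll angle φ = 39.157° = 0.68341858 rad
x = r_b·(cos φ + φ·sin φ) = 59.806957
y = r_b·(sin φ − φ·cos φ) = 5.030092

x=59.806957 y=5.030092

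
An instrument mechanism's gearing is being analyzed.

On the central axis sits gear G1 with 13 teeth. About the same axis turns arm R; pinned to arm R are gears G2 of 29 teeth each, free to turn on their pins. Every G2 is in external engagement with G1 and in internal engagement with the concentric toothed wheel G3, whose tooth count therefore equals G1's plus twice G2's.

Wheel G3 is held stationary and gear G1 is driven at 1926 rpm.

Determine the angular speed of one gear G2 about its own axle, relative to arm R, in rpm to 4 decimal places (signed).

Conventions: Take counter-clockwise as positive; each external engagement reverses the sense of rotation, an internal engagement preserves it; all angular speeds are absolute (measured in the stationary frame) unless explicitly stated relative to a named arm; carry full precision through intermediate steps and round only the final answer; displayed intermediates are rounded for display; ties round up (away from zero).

-729.7611 rpm

class = planetary set [G3 = 13+2·29 = 71; Willis about the carrier]
normalise by the input: solve with ω_sun = 1, then scale by 1926 rpm
ring teeth: 13 + 2·29 = 71
13(ω_sun−ω_arm) = −71(ω_ring−ω_arm),  ω_ring = 0, ω_sun = 1
13(1−ω_arm) = −71(0−ω_arm)  ⇒  84·ω_arm = 13  ⇒  ω_arm = 13/84
sun–planet mesh: 13·(1−13/84) = −29·(ω_p−ω_arm)  ⇒  ω_p−ω_arm = -923/2436
scale: ω_p−ω_arm = -923/2436 × 1926 rpm = -729.7611 rpm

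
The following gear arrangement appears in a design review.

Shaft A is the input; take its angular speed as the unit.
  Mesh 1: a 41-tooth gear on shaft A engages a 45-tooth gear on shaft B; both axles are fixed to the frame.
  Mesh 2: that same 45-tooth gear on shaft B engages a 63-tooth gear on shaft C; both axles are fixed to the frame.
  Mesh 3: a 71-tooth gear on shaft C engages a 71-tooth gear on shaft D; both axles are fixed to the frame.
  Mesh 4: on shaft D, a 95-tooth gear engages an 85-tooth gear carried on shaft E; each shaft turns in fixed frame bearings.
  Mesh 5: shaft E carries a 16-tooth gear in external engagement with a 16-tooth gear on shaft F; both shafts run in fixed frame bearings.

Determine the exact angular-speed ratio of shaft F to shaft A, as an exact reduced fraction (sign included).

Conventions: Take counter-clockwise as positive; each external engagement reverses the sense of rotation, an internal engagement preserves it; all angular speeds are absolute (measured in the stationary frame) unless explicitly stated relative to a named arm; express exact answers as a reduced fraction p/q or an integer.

-779/1071

class = fixed-axis compound train [5 meshes; 5 ratios multiply, 5 sense flips]
mesh 1 [41T→45T]: running ratio 41/45, sense −
mesh 2 [45T→63T]: running ratio 41/63, sense +
mesh 3 [71T→71T]: running ratio 41/63, sense −
mesh 4 [95T→85T]: running ratio 779/1071, sense +
mesh 5 [16T→16T]: running ratio 779/1071, sense −
ω_out/ω_in = -779/1071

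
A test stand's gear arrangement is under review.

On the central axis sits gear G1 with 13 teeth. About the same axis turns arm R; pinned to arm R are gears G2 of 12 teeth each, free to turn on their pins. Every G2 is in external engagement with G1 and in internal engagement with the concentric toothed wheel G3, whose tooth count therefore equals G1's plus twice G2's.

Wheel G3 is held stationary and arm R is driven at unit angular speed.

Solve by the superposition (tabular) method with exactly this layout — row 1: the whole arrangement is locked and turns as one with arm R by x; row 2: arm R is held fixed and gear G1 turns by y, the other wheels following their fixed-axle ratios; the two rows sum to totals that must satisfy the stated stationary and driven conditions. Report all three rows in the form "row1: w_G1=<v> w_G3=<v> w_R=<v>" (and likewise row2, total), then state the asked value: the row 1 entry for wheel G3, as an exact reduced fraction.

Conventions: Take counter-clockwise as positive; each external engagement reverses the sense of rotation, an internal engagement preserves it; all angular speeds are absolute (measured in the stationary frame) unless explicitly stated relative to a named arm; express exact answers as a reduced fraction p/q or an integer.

row1: w_G1=1 w_G3=1 w_R=1
row2: w_G1=37/13 w_G3=-1 w_R=0
total: w_G1=50/13 w_G3=0 w_R=1
asked value: 1

class = planetary set [G3 = 13+2·12 = 37; Willis about the carrier]
row 1 — lock + rotate with arm: ω_sun = ω_ring = ω_arm = x
row 2: sun turns y, ring = −(13/37)·y, arm 0
boundary: total ω_ring = x − (13/37)·y = 0 and total ω_arm = x = 1  ⇒  y = 37/13, x = 1
row 2 ring = −(13/37)·37/13 = -1
totals (row 1 + row 2): sun 1 + 37/13 = 50/13, ring 1 + (-1) = 0, arm 1 + 0 = 1
asked cell (row1, ring) = 1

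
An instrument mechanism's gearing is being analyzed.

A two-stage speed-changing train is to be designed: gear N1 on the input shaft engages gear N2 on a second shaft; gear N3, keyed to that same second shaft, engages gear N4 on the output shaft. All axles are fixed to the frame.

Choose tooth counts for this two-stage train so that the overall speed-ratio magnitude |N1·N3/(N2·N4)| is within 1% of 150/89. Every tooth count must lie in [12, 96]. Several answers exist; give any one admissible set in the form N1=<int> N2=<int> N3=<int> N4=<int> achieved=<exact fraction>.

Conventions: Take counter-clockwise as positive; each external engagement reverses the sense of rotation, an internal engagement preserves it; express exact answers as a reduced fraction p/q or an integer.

topology: fixed-axis compound train — 2 stages, target 150/89
target = 150/89 in lowest terms: an exact hit needs N1·N3 = k·150 and N2·N4 = k·89 for one integer k, every count in [12, 96]; additionally prefer no 1:1 stage (N1 ≠ N2, N3 ≠ N4)
k = 1…11: no 1:1-free in-range split of k·150 and k·89 into factor pairs; take k = 12
k = 12: N1·N3 = 1800 = 20·90, N2·N4 = 1068 = 12·89
achieved = 20·90/(12·89) = 150/89; |achieved − target| = 0 ≤ 3/178 ✓

N1=20 N2=12 N3=90 N4=89 achieved=150/89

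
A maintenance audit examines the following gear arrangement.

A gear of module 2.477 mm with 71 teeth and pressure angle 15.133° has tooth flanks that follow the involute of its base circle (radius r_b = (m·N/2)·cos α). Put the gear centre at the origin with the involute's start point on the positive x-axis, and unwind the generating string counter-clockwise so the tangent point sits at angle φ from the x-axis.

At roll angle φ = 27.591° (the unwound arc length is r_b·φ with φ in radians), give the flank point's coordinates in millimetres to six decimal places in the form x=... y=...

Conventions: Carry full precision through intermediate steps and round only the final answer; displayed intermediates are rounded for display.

recognized (one wheel, involute flank): single-mesh tooth geometry, m = 2.477, N = 71
pitch radius r_p = m·N/2 = 2.477·71/2 = 87.933500
base radius r_b = r_p·cos α = 87.933500·cos 15.133° = 84.884180
roll angle φ = 27.591° = 0.48155379 rad
x = r_b·(cos φ + φ·sin φ) = 94.162977
y = r_b·(sin φ − φ·cos φ) = 3.086991

x=94.162977 y=3.086991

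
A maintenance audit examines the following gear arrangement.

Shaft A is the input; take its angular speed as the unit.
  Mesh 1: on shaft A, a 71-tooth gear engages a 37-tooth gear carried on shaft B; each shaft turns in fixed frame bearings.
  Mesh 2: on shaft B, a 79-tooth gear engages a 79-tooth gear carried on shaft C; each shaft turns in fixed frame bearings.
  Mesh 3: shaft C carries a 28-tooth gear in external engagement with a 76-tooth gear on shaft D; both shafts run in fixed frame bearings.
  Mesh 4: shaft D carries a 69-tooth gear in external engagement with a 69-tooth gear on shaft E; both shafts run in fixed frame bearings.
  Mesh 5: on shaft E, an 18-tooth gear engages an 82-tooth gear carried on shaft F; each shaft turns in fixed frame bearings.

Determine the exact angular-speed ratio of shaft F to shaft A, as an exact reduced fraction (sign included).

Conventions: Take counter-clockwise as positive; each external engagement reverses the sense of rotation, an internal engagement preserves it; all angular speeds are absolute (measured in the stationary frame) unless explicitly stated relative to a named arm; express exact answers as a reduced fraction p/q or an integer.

-4473/28823

class = fixed-axis compound train [5 meshes; 5 ratios multiply, 5 sense flips]
mesh 1 [71T→37T]: running ratio 71/37, sense −
mesh 2 [79T→79T]: running ratio 71/37, sense +
mesh 3 [28T→76T]: running ratio 497/703, sense −
mesh 4 [69T→69T]: running ratio 497/703, sense +
mesh 5 [18T→82T]: running ratio 4473/28823, sense −
ω_out/ω_in = -4473/28823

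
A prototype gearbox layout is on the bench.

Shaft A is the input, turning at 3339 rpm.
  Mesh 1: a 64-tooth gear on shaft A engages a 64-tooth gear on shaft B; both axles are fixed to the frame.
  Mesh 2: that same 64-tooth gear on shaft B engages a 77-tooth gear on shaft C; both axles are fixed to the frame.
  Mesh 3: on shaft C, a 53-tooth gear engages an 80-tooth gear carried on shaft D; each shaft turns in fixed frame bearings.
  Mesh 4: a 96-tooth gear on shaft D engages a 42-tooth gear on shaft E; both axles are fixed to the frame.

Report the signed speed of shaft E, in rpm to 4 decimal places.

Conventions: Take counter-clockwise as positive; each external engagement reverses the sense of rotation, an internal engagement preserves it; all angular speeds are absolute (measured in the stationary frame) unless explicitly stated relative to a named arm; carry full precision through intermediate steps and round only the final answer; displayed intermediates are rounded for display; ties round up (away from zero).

4-mesh fixed-axis compound train (all bearings frame-fixed)
mesh 1 [64T→64T]: ω = 3339.0000×64/64 = 3339.0000 rpm, sense flips to −
mesh 2 [64T→77T]: ω = 3339.0000×64/77 = 2775.2727 rpm, sense flips to +
mesh 3 [53T→80T]: ω = 2775.2727×53/80 = 1838.6182 rpm, sense flips to −
mesh 4 [96T→42T]: ω = 1838.6182×96/42 = 4202.5558 rpm, sense flips to +
signed output speed = +4202.5558 rpm

+4202.5558 rpm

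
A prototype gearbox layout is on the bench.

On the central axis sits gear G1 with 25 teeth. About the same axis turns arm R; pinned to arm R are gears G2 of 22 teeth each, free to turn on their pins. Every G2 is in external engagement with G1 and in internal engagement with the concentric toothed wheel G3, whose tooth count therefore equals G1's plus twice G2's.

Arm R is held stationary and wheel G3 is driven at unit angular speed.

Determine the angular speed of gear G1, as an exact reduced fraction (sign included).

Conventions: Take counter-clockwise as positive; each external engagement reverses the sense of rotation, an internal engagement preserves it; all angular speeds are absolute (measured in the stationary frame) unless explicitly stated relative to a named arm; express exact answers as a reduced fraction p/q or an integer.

recognized (axles ride arm R): planetary set, 25/22/69 teeth
ring teeth: 25 + 2·22 = 69
25(ω_sun−ω_arm) = −69(ω_ring−ω_arm),  ω_arm = 0, ω_ring = 1
ω_sun = 0 − (69/25)(1−0) = -69/25
exact speed ratio = -69/25

-69/25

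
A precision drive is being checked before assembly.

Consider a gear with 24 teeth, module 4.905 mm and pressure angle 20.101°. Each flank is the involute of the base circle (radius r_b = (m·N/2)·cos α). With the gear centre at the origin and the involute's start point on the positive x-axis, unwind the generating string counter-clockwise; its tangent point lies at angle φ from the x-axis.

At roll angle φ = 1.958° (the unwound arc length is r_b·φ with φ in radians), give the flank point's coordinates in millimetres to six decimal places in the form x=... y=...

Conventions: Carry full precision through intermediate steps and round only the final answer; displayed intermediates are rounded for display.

topology: single-mesh involute geometry — m = 4.905, N = 24
pitch radius r_p = m·N/2 = 4.905·24/2 = 58.860000
base radius r_b = r_p·cos α = 58.860000·cos 20.101° = 55.274735
roll angle φ = 1.958° = 0.03417355 rad
x = r_b·(cos φ + φ·sin φ) = 55.307001
y = r_b·(sin φ − φ·cos φ) = 0.000735

x=55.307001 y=0.000735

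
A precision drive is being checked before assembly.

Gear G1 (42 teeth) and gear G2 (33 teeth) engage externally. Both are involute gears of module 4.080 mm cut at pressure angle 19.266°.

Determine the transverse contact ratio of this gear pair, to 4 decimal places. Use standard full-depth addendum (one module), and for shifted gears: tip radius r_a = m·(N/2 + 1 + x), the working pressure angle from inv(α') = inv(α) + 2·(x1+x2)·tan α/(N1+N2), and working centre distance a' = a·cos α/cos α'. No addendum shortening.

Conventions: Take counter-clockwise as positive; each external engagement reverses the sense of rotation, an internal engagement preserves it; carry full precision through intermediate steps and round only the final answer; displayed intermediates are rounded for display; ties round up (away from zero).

1.7346

single-mesh involute tooth geometry (42T engaging 33T at module 4.080)
base radii: r_b1 = 80.881656, r_b2 = 63.549872
tip radii: r_a1 = 89.760000, r_a2 = 71.400000
no profile shift: α' = α, a' = a
action lengths: √(r_a1²−r_b1²) = 38.923198, √(r_a2²−r_b2²) = 32.548022
base pitch p_b = π·m·cos α = 12.099867
CR = (38.923198 + 32.548022 − 153.000000·sin 19.26600°)/12.099867 = 1.734582
contact ratio ≈ 1.7346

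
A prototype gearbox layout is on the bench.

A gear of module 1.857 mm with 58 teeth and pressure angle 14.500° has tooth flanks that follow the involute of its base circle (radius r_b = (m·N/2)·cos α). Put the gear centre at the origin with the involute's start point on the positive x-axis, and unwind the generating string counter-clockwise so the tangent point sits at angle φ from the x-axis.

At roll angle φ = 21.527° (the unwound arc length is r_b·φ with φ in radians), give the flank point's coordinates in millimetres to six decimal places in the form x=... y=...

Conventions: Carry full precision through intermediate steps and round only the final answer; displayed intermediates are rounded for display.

x=55.688762 y=0.908803

topology: single-mesh involute geometry — m = 1.857, N = 58
pitch radius r_p = m·N/2 = 1.857·58/2 = 53.853000
base radius r_b = r_p·cos α = 53.853000·cos 14.500° = 52.137655
roll angle φ = 21.527° = 0.37571703 rad
x = r_b·(cos φ + φ·sin φ) = 55.688762
y = r_b·(sin φ − φ·cos φ) = 0.908803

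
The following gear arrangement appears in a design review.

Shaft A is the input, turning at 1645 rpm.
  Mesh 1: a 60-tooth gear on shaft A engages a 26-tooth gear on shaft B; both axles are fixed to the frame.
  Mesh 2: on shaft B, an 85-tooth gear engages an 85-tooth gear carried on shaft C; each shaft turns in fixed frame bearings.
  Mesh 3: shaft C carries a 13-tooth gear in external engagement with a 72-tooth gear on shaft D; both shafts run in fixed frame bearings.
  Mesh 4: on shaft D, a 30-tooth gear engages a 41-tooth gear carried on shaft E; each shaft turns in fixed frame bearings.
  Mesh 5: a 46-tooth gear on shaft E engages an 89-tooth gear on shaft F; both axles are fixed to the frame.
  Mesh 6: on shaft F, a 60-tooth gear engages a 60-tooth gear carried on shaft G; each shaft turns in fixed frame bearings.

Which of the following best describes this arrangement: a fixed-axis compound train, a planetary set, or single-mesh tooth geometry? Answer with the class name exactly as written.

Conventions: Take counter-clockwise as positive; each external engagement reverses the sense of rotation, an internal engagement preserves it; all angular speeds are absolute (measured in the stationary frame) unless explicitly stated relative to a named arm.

fixed-axis compound train

topology: fixed-axis compound train — 6 meshes, A→G
classification: fixed-axis compound train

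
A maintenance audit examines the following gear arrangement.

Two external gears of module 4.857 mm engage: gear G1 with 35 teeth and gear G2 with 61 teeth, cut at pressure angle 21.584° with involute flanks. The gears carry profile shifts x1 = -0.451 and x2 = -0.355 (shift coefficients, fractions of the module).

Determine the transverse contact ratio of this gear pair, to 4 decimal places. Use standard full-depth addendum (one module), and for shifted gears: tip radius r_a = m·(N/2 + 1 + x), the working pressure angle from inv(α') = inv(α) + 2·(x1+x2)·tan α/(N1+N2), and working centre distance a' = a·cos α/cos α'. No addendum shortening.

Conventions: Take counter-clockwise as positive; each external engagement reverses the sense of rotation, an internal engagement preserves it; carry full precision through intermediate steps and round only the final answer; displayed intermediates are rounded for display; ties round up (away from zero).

topology: single-mesh involute geometry — m = 4.857, 35T/61T pair
base radii: r_b1 = 79.037412, r_b2 = 137.750917
tip radii: r_a1 = 87.663993, r_a2 = 151.271265
inv(α') = inv(21.584°) + 2·(-0.451-0.355)·tan α/(35+61) = 0.01225028  ⇒  α' = 18.77248°
a' = a·cos α / cos α' = 233.1360·cos 21.584°/cos 18.77248° = 228.968547
action lengths: √(r_a1²−r_b1²) = 37.921804, √(r_a2²−r_b2²) = 62.511442
base pitch p_b = π·m·cos α = 14.188763
CR = (37.921804 + 62.511442 − 228.968547·sin 18.77248°)/14.188763 = 1.885201
contact ratio ≈ 1.8852

1.8852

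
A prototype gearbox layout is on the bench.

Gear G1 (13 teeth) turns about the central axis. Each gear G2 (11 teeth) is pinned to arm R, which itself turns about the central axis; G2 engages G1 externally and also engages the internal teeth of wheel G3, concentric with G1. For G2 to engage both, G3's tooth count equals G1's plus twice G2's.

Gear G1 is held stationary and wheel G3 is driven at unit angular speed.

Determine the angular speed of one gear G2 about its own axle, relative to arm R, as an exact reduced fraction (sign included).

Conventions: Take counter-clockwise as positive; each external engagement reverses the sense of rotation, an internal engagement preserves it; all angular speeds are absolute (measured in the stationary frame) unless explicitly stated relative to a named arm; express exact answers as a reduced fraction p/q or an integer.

455/528

class = planetary set [G3 = 13+2·11 = 35; Willis about the carrier]
ring teeth: 13 + 2·11 = 35
13(ω_sun−ω_arm) = −35(ω_ring−ω_arm),  ω_sun = 0, ω_ring = 1
13(0−ω_arm) = −35(1−ω_arm)  ⇒  48·ω_arm = 35  ⇒  ω_arm = 35/48
sun–planet mesh: 13·(0−35/48) = −11·(ω_p−ω_arm)  ⇒  ω_p−ω_arm = 455/528
exact speed ratio = 455/528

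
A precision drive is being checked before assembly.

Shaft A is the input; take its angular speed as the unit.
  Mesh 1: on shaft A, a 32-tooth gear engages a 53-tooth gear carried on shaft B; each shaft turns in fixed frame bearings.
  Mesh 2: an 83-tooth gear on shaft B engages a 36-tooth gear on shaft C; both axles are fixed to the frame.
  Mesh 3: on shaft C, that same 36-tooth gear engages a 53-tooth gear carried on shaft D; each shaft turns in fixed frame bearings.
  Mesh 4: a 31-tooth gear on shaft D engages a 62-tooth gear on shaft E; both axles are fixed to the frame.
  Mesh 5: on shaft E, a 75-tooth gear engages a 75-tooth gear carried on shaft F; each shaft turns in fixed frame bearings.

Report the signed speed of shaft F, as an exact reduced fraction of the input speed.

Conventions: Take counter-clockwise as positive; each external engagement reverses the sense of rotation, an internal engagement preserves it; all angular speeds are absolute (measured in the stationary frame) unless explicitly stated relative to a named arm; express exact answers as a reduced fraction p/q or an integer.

5-mesh fixed-axis compound train (all bearings frame-fixed)
mesh 1 [32T→53T]: |ω|/ω_in = 1×32/53 = 32/53, sense flips to −
mesh 2 [83T→36T]: |ω|/ω_in = (32/53)×83/36 = 664/477, sense flips to +
mesh 3 [36T→53T]: |ω|/ω_in = (664/477)×36/53 = 2656/2809, sense flips to −
mesh 4 [31T→62T]: |ω|/ω_in = (2656/2809)×31/62 = 1328/2809, sense flips to +
mesh 5 [75T→75T]: |ω|/ω_in = (1328/2809)×75/75 = 1328/2809, sense flips to −
signed output speed (× input speed) = -1328/2809

-1328/2809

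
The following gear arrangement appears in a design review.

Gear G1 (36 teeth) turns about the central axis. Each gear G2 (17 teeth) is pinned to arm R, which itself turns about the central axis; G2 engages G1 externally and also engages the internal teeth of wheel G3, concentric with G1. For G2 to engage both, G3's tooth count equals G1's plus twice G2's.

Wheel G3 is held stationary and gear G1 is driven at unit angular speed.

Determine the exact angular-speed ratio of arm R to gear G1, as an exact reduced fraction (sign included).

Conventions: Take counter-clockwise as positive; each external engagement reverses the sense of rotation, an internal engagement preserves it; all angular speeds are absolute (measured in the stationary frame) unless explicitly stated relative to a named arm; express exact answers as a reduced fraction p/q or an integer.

planetary set (36T centre, 17T on arm, 70T internal) — Willis relation
ring teeth: 36 + 2·17 = 70
36(ω_sun−ω_arm) = −70(ω_ring−ω_arm),  ω_ring = 0, ω_sun = 1
36(1−ω_arm) = −70(0−ω_arm)  ⇒  106·ω_arm = 36  ⇒  ω_arm = 18/53
ω_out/ω_in = 18/53

18/53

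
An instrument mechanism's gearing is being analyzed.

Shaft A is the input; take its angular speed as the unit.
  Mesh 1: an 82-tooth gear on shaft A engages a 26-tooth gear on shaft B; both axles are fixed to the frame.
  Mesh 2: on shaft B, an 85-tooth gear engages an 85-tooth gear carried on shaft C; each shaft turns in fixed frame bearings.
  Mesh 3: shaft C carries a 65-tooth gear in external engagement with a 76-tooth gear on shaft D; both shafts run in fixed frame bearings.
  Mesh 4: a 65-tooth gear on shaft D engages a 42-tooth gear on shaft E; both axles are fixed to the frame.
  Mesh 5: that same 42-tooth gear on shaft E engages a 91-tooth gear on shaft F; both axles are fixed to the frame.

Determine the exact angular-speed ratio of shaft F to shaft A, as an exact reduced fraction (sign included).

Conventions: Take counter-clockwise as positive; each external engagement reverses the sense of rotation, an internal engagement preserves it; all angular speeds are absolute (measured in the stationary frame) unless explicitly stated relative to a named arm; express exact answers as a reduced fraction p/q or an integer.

class = fixed-axis compound train [5 meshes; 5 ratios multiply, 5 sense flips]
mesh 1 [82T→26T]: running ratio 41/13, sense −
mesh 2 [85T→85T]: running ratio 41/13, sense +
mesh 3 [65T→76T]: running ratio 205/76, sense −
mesh 4 [65T→42T]: running ratio 13325/3192, sense +
mesh 5 [42T→91T]: running ratio 1025/532, sense −
ω_out/ω_in = -1025/532

-1025/532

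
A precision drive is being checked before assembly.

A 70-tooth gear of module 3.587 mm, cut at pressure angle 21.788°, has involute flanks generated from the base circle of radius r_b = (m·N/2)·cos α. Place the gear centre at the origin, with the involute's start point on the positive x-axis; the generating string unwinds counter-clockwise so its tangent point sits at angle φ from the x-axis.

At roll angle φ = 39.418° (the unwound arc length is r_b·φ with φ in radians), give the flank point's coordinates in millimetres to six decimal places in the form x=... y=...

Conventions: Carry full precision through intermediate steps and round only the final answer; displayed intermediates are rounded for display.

topology: single-mesh involute geometry — m = 3.587, N = 70
pitch radius r_p = m·N/2 = 3.587·70/2 = 125.545000
base radius r_b = r_p·cos α = 125.545000·cos 21.788° = 116.576515
roll angle φ = 39.418° = 0.68797388 rad
x = r_b·(cos φ + φ·sin φ) = 140.985206
y = r_b·(sin φ − φ·cos φ) = 12.064496

x=140.985206 y=12.064496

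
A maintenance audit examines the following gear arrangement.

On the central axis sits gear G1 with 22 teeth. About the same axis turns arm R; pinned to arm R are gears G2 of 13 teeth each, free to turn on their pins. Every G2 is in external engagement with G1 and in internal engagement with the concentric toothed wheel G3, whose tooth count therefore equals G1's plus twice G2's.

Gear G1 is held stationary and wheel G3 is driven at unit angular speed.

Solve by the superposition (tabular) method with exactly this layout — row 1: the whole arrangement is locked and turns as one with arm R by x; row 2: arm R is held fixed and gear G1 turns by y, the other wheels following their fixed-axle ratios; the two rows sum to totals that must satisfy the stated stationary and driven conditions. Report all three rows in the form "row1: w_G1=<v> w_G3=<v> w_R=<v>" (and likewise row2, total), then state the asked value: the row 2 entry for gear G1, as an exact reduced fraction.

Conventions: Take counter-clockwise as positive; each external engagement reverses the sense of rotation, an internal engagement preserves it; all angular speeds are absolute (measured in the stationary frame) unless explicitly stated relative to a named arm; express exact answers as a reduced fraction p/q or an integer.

row1: w_G1=24/35 w_G3=24/35 w_R=24/35
row2: w_G1=-24/35 w_G3=11/35 w_R=0
total: w_G1=0 w_G3=1 w_R=24/35
asked value: -24/35

planetary set (22T centre, 13T on arm, 48T internal) — Willis relation
superposition row 1 [locked train]: every member turns x
superposition row 2 [arm held]: sun y, ring −(22/48)·y, arm 0
boundary: total ω_sun = x + y = 0 and total ω_ring = x − (22/48)·y = 1  ⇒  y = -24/35, x = 24/35
row 2 ring = −(22/48)·(-24/35) = 11/35
totals (row 1 + row 2): sun 24/35 + (-24/35) = 0, ring 24/35 + 11/35 = 1, arm 24/35 + 0 = 24/35
asked cell (row2, sun) = -24/35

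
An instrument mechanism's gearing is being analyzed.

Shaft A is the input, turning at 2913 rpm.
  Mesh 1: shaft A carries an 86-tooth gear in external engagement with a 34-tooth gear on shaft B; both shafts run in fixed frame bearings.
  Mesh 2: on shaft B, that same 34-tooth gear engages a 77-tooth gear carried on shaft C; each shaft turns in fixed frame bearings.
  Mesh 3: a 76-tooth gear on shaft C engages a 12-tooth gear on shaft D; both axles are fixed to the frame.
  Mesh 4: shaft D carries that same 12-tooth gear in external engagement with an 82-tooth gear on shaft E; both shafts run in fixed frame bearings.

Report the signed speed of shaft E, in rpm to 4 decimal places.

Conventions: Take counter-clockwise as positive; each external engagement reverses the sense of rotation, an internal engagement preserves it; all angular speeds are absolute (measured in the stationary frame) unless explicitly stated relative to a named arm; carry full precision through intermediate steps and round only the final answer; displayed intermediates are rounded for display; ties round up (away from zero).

topology: fixed-axis compound train — 4 meshes, A→E
mesh 1 [86T→34T]: ω = 2913.0000×86/34 = 7368.1765 rpm, sense flips to −
mesh 2 [34T→77T]: ω = 7368.1765×34/77 = 3253.4805 rpm, sense flips to +
mesh 3 [76T→12T]: ω = 3253.4805×76/12 = 20605.3766 rpm, sense flips to −
mesh 4 [12T→82T]: ω = 20605.3766×12/82 = 3015.4210 rpm, sense flips to +
signed output speed = +3015.4210 rpm

+3015.4210 rpm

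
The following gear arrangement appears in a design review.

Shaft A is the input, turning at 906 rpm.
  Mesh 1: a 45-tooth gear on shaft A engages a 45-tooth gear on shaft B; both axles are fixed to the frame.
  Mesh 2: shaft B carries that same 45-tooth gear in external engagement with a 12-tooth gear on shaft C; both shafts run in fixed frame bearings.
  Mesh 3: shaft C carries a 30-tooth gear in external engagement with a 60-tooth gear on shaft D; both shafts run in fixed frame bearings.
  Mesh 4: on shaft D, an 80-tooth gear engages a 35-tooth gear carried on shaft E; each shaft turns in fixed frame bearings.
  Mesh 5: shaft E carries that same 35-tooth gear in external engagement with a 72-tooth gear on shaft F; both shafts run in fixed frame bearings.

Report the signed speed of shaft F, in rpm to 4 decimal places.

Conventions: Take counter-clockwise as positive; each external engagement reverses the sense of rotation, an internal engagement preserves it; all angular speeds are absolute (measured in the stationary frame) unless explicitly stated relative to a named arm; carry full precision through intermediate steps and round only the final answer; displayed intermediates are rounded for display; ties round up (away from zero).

-1887.5000 rpm

class = fixed-axis compound train [5 meshes; 5 ratios multiply, 5 sense flips]
mesh 1 [45T→45T]: ω = 906.0000×45/45 = 906.0000 rpm, sense flips to −
mesh 2 [45T→12T]: ω = 906.0000×45/12 = 3397.5000 rpm, sense flips to +
mesh 3 [30T→60T]: ω = 3397.5000×30/60 = 1698.7500 rpm, sense flips to −
mesh 4 [80T→35T]: ω = 1698.7500×80/35 = 3882.8571 rpm, sense flips to +
mesh 5 [35T→72T]: ω = 3882.8571×35/72 = 1887.5000 rpm, sense flips to −
signed output speed = -1887.5000 rpm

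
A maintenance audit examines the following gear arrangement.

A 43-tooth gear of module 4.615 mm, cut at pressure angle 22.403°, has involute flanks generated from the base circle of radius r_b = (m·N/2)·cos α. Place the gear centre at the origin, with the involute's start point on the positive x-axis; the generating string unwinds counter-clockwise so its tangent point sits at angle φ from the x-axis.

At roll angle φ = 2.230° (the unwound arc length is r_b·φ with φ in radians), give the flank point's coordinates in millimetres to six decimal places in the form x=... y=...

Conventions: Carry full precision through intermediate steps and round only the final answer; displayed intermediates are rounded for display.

x=91.803243 y=0.001803

recognized (one wheel, involute flank): single-mesh tooth geometry, m = 4.615, N = 43
pitch radius r_p = m·N/2 = 4.615·43/2 = 99.222500
base radius r_b = r_p·cos α = 99.222500·cos 22.403° = 91.733789
roll angle φ = 2.230° = 0.03892084 rad
x = r_b·(cos φ + φ·sin φ) = 91.803243
y = r_b·(sin φ − φ·cos φ) = 0.001803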